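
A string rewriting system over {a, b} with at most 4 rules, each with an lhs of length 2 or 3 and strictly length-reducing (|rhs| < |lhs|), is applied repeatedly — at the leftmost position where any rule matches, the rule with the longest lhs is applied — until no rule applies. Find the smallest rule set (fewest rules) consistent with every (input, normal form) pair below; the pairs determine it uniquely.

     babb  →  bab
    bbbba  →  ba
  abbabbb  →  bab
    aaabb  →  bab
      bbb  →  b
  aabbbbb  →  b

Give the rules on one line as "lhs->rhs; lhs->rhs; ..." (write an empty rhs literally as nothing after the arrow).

aa->b; aba->ba; bb->b

  | babb => bab
  | bbbba => bbba => bba => ba
  | abbabbb => ababbb => babbb => babb => bab
  | aaabb => babb => bab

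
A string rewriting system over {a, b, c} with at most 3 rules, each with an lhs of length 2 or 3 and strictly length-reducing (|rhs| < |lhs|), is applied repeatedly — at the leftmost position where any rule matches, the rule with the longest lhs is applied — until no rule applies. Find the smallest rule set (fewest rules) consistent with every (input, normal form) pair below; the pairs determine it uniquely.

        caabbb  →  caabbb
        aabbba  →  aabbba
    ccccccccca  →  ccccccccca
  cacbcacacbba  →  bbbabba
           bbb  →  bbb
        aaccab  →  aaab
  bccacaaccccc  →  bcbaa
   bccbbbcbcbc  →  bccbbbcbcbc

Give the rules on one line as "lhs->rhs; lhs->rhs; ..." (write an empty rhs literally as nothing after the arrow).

  | caabbb
  | aabbba
  | ccccccccca
  | cacbcacacbba => bbcacacbba => bbbacbba => bbbabba

ac->a; cac->b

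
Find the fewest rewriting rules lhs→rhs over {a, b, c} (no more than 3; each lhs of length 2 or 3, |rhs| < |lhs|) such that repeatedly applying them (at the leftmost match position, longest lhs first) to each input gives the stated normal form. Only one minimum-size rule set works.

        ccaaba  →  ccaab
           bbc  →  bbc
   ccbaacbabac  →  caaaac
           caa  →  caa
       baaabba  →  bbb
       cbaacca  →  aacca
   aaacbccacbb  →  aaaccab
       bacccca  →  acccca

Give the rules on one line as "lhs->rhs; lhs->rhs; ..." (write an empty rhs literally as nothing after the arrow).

  | ccaaba => ccaab
  | bbc
  | ccbaacbabac => caacbabac => caaabac => caaaac
  | caa

ba->b; bac->ac; cb->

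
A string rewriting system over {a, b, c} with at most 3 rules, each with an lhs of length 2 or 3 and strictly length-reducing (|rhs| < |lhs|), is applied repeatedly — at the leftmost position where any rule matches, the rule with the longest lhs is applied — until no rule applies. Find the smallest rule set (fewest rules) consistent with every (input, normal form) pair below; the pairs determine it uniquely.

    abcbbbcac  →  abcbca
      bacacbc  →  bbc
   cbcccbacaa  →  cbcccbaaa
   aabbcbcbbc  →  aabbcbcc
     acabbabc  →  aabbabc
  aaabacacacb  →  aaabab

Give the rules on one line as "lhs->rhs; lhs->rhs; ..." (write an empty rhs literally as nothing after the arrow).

  | abcbbbcac => abcbcac => abcbca
  | bacacbc => baacbc => bbc
  | cbcccbacaa => cbcccbaaa
  | aabbcbcbbc => aabbcbcc

aac->; ac->a; cbb->c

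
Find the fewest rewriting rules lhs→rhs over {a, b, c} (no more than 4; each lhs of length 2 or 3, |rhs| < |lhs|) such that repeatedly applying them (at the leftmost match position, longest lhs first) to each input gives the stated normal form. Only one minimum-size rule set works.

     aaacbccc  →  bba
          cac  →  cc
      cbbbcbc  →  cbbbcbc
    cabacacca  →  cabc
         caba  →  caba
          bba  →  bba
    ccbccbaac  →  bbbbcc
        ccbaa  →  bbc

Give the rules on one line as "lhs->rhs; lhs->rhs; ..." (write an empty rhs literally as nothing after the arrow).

  | aaacbccc => cacbccc => ccbccc => bbccc => bba
  | cac => cc
  | cbbbcbc
  | cabacacca => cabcacca => cabccca => cabaa => cabc

aa->c; ac->c; ccb->bb; ccc->a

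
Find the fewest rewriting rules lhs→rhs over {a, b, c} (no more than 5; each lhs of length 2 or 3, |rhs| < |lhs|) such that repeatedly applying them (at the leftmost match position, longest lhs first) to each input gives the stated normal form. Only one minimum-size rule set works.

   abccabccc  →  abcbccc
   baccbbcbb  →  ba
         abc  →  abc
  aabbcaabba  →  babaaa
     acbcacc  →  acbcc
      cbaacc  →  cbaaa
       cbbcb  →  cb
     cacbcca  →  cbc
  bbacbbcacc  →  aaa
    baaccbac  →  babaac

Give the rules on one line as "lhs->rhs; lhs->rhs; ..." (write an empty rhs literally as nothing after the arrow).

aab->ba; acc->aa; bb->a; ca->

  | abccabccc => abcbccc
  | baccbbcbb => baabbcbb => bbabcbb => aabcbb => bacbb => baca => ba
  | abc
  | aabbcaabba => babcaabba => bababba => babaaa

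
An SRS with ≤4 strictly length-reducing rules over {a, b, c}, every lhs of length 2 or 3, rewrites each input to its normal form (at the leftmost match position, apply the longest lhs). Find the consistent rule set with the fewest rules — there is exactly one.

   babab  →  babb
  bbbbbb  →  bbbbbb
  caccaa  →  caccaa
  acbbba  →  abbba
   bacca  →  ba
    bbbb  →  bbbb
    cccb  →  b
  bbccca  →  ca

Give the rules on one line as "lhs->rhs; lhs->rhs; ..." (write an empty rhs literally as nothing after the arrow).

aba->ab; bac->bb; bc->; cb->b

  | babab => babb
  | bbbbbb
  | caccaa
  | acbbba => abbba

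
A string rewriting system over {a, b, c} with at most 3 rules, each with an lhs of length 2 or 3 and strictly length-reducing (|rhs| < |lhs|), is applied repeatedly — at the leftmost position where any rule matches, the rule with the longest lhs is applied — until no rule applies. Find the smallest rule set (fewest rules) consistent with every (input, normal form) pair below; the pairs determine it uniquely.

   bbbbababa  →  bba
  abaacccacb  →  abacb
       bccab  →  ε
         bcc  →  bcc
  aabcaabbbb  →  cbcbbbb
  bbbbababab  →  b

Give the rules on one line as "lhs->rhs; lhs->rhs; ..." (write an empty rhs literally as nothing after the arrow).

  | bbbbababa => bbbaba => bba
  | abaacccacb => abccccacb => abcccacb => abccacb => abcacb => abacb
  | bccab => bcab => bab => ε
  | bcc

aa->c; bab->; ca->a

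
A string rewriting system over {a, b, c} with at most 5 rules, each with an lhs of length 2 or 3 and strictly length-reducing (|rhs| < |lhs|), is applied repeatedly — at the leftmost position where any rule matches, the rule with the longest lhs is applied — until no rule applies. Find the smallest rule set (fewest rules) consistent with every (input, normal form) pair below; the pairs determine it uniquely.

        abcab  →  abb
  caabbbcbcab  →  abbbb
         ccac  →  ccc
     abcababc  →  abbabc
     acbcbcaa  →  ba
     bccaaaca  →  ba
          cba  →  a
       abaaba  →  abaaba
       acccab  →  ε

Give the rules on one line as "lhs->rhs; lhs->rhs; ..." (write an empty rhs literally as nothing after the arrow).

ac->; ca->; cac->cc; cb->

  | abcab => abb
  | caabbbcbcab => abbbcbcab => abbbcab => abbbb
  | ccac => ccc
  | abcababc => abbabc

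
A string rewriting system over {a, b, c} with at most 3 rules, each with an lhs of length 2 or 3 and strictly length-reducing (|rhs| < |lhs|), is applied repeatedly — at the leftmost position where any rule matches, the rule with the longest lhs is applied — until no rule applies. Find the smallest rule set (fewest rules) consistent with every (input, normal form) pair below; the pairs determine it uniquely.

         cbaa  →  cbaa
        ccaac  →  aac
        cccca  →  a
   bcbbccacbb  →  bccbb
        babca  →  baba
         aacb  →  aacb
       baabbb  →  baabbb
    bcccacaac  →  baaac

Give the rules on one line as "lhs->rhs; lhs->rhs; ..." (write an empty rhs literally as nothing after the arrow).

bba->; ca->a

  | cbaa
  | ccaac => caac => aac
  | cccca => ccca => cca => ca => a
  | bcbbccacbb => bcbbcacbb => bcbbacbb => bccbb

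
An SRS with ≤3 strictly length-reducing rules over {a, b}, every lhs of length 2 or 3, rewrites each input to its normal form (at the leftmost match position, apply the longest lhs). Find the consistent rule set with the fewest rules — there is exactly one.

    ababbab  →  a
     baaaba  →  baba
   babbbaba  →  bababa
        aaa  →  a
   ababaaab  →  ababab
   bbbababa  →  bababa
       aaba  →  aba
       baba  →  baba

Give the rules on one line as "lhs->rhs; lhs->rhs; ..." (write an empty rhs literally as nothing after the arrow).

aa->a; baa->b; bb->

  | ababbab => abaab => abb => a
  | baaaba => baba
  | babbbaba => bababa
  | aaa => aa => a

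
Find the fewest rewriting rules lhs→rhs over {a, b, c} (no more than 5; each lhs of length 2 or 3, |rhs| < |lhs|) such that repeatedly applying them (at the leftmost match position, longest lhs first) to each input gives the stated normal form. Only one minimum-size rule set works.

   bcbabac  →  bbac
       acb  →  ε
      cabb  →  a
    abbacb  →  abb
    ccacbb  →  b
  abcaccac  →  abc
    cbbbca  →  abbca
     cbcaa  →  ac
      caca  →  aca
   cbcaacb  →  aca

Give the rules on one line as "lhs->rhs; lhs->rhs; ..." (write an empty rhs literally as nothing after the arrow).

aa->; cab->c; cac->ac; cb->a

  | bcbabac => baabac => bbac
  | acb => aa => ε
  | cabb => cb => a
  | abbacb => abbaa => abb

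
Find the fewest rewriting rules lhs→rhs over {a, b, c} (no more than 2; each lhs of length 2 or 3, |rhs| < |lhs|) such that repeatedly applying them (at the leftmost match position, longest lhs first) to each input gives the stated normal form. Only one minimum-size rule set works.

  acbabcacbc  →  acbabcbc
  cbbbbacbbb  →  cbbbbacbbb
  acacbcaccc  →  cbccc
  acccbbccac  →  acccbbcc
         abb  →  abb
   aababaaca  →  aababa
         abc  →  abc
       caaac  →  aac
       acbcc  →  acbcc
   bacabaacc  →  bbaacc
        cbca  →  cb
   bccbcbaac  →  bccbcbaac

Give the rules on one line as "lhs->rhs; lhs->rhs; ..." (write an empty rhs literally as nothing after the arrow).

  | acbabcacbc => acbabcbc
  | cbbbbacbbb
  | acacbcaccc => cbcaccc => cbccc
  | acccbbccac => acccbbcc

aca->; ca->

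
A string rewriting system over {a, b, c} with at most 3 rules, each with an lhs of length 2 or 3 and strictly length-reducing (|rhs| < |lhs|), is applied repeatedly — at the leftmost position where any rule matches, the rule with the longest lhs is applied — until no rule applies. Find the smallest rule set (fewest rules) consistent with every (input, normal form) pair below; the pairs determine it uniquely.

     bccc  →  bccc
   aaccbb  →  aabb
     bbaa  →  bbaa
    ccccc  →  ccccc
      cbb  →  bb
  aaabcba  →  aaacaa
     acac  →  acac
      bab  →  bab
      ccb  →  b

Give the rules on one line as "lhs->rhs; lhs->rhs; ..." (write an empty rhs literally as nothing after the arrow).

bcb->ca; cb->b

  | bccc
  | aaccbb => aacbb => aabb
  | bbaa
  | ccccc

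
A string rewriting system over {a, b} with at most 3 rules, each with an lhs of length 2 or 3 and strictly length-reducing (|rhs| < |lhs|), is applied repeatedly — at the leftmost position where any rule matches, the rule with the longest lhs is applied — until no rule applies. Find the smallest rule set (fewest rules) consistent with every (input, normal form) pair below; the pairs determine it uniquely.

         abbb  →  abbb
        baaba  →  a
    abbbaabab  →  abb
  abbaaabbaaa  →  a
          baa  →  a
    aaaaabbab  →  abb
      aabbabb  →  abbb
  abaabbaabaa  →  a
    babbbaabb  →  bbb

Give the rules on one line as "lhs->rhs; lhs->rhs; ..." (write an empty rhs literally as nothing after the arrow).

aa->a; ba->

  | abbb
  | baaba => aba => a
  | abbbaabab => abbabab => abbab => abb
  | abbaaabbaaa => abaabbaaa => aabbaaa => abbaaa => abaa => aa => a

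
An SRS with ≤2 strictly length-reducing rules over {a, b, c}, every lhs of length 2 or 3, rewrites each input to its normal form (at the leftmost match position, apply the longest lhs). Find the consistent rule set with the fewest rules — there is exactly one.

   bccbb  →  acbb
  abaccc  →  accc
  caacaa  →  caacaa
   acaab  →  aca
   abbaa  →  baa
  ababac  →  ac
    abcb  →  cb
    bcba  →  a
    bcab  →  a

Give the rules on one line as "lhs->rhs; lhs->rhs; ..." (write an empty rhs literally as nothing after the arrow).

  | bccbb => acbb
  | abaccc => accc
  | caacaa
  | acaab => aca

ab->; bc->a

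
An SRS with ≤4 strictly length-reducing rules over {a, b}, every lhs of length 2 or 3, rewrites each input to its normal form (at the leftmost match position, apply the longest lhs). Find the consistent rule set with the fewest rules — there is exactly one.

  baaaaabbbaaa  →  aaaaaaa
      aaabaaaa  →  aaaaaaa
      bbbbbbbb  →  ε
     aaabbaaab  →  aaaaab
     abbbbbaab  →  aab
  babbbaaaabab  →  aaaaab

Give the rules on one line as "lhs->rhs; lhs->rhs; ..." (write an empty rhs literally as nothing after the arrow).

  | baaaaabbbaaa => aaaaabbbaaa => aaaabaaa => aaaaaaa
  | aaabaaaa => aaaaaaa
  | bbbbbbbb => bbbbbb => bbbb => bb => ε
  | aaabbaaab => aaaaab

abb->; ba->a; bb->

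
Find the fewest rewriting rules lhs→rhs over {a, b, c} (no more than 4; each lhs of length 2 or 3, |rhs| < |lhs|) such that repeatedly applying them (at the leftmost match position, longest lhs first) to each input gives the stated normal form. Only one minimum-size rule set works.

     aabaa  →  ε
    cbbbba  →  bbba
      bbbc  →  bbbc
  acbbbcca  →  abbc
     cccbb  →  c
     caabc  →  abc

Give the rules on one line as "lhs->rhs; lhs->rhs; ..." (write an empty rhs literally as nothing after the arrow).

  | aabaa => ccaa => ca => ε
  | cbbbba => bbba
  | bbbc
  | acbbbcca => abbcca => abbc

aab->cc; ca->; cb->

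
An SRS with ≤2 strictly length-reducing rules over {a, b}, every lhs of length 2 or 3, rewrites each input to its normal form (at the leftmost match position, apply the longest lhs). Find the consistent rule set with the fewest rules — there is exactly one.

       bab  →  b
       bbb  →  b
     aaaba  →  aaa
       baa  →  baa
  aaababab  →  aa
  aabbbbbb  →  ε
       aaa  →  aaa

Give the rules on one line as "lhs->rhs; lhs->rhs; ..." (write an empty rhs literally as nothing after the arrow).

ab->; bb->

  | bab => b
  | bbb => b
  | aaaba => aaa
  | baa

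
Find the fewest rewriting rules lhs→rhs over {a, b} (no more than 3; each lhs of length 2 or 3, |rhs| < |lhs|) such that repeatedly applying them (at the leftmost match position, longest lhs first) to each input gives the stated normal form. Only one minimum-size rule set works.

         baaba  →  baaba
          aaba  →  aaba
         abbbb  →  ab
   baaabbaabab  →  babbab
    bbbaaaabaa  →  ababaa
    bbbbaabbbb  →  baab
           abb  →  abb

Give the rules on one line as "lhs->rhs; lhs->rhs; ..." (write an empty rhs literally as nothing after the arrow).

aaa->ab; bbb->

  | baaba
  | aaba
  | abbbb => ab
  | baaabbaabab => babbbaabab => baaabab => babbab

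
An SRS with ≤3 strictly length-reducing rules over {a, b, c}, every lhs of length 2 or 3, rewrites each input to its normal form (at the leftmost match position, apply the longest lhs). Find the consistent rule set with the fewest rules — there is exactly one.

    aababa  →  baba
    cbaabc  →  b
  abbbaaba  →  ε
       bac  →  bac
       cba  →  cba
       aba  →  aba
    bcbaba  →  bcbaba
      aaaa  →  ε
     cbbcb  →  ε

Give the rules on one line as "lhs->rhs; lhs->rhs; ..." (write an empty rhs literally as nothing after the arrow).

aa->; bb->; cc->b

  | aababa => baba
  | cbaabc => cbbc => cc => b
  | abbbaaba => abaaba => abba => aa => ε
  | bac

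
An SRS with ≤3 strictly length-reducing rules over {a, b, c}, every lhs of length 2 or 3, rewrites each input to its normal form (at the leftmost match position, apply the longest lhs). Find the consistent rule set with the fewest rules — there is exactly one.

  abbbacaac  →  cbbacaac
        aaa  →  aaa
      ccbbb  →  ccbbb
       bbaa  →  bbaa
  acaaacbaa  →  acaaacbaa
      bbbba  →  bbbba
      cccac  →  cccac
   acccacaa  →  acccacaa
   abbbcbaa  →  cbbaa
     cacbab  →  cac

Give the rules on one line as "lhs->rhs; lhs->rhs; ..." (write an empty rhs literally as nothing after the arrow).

ab->c; bc->

  | abbbacaac => cbbacaac
  | aaa
  | ccbbb
  | bbaa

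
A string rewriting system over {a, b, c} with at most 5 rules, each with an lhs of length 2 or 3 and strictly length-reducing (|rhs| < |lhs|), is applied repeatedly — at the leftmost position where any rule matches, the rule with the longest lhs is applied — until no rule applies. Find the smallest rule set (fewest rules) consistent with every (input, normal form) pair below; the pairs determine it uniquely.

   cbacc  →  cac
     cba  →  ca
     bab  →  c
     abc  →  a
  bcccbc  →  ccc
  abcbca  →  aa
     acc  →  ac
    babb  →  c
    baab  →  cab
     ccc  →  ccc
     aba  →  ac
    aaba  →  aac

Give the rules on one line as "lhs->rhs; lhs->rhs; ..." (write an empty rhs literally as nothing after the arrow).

  | cbacc => cacc => cac
  | cba => ca
  | bab => cb => c
  | abc => a

acc->ac; ba->c; bc->; cb->c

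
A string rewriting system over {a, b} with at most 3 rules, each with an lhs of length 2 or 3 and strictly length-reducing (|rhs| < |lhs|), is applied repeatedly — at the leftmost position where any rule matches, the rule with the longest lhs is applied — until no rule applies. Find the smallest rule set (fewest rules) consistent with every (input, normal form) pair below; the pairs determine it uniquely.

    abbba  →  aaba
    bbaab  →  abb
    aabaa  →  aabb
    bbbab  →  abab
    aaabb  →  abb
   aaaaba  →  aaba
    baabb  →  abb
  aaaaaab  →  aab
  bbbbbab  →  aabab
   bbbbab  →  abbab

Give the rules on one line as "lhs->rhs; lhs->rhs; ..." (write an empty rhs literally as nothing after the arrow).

aaa->a; baa->bb; bbb->ab

  | abbba => aaba
  | bbaab => bbbb => abb
  | aabaa => aabb
  | bbbab => abab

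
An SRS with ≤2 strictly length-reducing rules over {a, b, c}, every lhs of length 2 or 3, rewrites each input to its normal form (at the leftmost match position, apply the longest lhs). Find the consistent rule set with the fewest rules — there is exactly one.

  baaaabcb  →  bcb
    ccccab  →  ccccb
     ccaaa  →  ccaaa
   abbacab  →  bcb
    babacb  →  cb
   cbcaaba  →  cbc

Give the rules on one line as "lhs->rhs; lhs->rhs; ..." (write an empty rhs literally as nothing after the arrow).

  | baaaabcb => aaabcb => aabcb => abcb => bcb
  | ccccab => ccccb
  | ccaaa
  | abbacab => bbacab => bcab => bcb

ab->b; ba->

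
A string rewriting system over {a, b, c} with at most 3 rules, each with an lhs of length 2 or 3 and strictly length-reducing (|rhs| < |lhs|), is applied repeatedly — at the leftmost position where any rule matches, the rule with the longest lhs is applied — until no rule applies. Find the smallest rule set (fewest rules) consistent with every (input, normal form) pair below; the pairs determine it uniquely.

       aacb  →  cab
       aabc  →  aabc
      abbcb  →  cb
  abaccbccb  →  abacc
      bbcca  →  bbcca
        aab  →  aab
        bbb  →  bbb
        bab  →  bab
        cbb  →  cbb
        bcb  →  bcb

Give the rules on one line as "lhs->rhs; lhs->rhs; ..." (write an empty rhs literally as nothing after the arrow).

  | aacb => cab
  | aabc
  | abbcb => cb
  | abaccbccb => abacccb => abacc

aac->ca; abb->; ccb->c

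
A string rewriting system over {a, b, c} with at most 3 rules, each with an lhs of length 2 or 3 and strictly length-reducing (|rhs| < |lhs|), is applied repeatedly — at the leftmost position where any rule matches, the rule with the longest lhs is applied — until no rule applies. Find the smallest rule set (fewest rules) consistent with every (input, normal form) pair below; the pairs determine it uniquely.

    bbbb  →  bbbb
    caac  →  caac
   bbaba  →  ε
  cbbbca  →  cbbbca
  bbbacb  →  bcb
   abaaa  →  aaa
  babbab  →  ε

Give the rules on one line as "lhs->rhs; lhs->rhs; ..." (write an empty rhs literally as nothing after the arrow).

ba->; bab->; bba->

  | bbbb
  | caac
  | bbaba => ba => ε
  | cbbbca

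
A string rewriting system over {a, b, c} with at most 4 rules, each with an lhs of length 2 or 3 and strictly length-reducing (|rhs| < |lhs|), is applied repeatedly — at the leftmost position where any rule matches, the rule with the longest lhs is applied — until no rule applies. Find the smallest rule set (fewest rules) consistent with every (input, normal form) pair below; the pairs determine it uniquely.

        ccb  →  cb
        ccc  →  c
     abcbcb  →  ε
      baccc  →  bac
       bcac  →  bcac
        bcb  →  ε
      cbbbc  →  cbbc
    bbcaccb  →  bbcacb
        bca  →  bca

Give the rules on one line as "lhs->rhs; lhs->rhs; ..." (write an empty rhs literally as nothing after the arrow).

  | ccb => cb
  | ccc => cc => c
  | abcbcb => bcb => ε
  | baccc => bacc => bac

abc->; bbb->bb; bcb->; cc->c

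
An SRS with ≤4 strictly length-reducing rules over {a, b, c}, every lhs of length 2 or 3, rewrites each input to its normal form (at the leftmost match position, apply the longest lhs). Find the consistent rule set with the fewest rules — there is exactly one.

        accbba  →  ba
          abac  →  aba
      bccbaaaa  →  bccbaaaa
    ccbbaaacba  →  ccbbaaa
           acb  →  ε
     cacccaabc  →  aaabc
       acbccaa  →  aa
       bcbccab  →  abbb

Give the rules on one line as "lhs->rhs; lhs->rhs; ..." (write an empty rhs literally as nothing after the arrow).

ac->a; acb->; bca->ab; ca->a

  | accbba => acbba => ba
  | abac => aba
  | bccbaaaa
  | ccbbaaacba => ccbbaaa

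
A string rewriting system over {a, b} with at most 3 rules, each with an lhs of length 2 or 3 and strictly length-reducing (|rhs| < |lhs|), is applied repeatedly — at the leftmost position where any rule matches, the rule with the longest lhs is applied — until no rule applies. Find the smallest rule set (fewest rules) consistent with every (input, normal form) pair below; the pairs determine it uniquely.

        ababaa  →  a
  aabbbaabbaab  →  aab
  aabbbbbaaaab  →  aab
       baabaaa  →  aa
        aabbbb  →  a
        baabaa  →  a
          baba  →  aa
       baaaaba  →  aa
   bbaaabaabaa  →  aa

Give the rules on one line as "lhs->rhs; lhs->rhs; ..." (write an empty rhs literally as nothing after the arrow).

aaa->; ba->a; bb->a

  | ababaa => aabaa => aaaa => a
  | aabbbaabbaab => aaabaabbaab => baabbaab => aabbaab => aaaaab => aab
  | aabbbbbaaaab => aaabbbaaaab => bbbaaaab => abaaaab => aaaaab => aab
  | baabaaa => aabaaa => aaaaa => aa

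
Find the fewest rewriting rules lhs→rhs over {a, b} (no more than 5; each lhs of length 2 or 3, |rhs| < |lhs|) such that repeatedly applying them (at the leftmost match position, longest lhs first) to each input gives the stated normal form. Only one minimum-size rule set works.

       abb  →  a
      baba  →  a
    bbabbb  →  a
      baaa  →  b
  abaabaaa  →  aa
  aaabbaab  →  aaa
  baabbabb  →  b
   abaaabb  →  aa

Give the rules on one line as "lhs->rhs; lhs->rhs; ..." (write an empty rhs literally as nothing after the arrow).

  | abb => ab => a
  | baba => bba => a
  | bbabbb => abbb => abb => ab => a
  | baaa => baa => ba => b

ab->a; aba->; ba->b; bb->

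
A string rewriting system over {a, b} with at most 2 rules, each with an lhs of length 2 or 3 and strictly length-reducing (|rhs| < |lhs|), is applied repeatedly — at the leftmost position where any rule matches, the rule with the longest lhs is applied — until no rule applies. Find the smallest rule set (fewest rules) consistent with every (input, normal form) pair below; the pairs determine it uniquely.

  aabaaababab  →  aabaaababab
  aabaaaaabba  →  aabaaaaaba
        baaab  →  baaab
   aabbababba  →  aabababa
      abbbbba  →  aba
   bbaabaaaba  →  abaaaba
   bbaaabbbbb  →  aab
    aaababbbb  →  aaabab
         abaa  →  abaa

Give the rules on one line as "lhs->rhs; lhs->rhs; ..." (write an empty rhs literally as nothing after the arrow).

  | aabaaababab
  | aabaaaaabba => aabaaaaaba
  | baaab
  | aabbababba => aabababba => aabababa

abb->ab; bba->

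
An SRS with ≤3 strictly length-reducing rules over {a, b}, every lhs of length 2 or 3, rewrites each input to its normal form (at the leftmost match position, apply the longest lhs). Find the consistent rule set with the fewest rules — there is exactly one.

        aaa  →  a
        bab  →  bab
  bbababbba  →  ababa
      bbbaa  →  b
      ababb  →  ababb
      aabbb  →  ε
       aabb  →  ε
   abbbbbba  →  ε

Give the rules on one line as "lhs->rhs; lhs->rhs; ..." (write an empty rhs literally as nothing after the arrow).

aa->; aab->aa; bba->a

  | aaa => a
  | bab
  | bbababbba => ababbba => ababa
  | bbbaa => baa => b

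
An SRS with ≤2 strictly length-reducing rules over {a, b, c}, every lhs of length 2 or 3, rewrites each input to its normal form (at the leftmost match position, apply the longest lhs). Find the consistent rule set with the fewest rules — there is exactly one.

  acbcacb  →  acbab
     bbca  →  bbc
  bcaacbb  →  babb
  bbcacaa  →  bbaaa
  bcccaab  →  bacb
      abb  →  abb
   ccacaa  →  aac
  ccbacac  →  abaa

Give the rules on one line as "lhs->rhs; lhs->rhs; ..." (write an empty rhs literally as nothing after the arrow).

ca->c; cc->a

  | acbcacb => acbccb => acbab
  | bbca => bbc
  | bcaacbb => bcacbb => bccbb => babb
  | bbcacaa => bbccaa => bbaaa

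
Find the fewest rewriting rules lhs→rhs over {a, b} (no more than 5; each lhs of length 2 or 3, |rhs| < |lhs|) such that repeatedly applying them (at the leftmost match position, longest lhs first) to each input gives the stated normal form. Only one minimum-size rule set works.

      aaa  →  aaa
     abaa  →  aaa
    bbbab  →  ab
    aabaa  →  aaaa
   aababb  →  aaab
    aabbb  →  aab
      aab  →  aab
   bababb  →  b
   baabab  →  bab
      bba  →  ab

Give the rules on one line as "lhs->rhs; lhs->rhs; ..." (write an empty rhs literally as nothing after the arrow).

aba->aa; baa->; bb->b; bba->ab

  | aaa
  | abaa => aaa
  | bbbab => bbab => abb => ab
  | aabaa => aaaa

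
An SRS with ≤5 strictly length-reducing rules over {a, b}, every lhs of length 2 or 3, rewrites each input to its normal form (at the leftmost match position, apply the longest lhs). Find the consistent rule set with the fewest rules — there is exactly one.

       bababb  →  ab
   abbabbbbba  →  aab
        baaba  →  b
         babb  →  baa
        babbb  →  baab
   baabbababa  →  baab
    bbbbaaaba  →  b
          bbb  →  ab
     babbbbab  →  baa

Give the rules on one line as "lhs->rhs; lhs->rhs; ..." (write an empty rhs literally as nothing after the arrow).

aaa->aa; aba->ba; bb->a; bba->b

  | bababb => bbabb => bbb => ab
  | abbabbbbba => abbbbbba => aabbbba => aaabba => aabba => aab
  | baaba => baba => bba => b
  | babb => baa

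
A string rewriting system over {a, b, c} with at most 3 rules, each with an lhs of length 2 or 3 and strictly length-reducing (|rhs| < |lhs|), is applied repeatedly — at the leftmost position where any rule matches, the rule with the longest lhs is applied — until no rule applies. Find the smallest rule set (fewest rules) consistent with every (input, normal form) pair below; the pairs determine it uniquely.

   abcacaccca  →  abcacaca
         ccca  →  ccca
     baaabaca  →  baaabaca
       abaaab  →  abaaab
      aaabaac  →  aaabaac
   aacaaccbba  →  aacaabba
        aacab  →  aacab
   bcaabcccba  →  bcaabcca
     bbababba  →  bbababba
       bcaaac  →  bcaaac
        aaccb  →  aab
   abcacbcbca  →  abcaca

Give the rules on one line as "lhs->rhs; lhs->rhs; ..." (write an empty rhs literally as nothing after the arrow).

  | abcacaccca => abcacaca
  | ccca
  | baaabaca
  | abaaab

acc->a; cb->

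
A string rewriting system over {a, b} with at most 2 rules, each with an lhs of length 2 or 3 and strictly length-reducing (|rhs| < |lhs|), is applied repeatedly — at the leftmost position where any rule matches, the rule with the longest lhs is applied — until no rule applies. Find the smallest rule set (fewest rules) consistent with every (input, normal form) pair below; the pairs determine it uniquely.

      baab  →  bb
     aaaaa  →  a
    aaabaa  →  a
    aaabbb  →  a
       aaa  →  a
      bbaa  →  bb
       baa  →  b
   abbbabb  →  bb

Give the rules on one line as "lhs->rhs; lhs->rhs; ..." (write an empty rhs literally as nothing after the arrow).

  | baab => bb
  | aaaaa => aaa => a
  | aaabaa => abaa => aaa => a
  | aaabbb => abbb => abb => ab => a

aa->; ab->a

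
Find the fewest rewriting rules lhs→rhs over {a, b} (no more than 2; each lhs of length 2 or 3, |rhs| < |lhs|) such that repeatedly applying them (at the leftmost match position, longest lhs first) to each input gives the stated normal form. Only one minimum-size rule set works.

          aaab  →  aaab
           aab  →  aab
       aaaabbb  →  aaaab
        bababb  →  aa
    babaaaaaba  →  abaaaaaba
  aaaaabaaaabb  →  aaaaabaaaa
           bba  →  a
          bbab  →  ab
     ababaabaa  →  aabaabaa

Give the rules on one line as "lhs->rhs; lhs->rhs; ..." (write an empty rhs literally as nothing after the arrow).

bab->ab; bb->

  | aaab
  | aab
  | aaaabbb => aaaab
  | bababb => ababb => aabb => aa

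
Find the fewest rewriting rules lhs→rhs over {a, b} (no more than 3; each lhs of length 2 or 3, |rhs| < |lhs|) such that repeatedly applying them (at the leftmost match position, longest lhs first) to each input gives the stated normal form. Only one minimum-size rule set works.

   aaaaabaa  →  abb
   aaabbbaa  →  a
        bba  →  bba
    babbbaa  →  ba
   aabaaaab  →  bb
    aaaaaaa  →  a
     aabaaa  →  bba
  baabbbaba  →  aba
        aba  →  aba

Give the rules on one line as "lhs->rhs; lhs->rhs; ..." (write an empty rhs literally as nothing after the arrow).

aa->b; aaa->a; bbb->aa

  | aaaaabaa => aaabaa => abaa => abb
  | aaabbbaa => abbbaa => aaaaa => aaa => a
  | bba
  | babbbaa => baaaaa => baaa => ba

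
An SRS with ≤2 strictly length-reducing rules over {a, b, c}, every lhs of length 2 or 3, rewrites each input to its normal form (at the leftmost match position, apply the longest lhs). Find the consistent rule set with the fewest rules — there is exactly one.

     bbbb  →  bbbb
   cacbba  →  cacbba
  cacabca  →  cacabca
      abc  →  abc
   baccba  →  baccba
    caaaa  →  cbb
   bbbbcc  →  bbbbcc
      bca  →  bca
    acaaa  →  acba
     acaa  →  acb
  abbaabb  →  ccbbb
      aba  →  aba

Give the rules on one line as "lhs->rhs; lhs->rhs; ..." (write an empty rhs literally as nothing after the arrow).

  | bbbb
  | cacbba
  | cacabca
  | abc

aa->b; abb->cc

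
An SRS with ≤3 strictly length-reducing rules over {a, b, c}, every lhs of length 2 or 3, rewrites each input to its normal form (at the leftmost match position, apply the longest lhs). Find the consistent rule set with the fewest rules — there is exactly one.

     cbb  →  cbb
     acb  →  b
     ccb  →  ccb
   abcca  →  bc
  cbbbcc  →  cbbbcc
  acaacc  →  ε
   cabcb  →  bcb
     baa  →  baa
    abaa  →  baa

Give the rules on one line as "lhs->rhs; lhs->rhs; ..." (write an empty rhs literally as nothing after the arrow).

ab->b; ac->; ca->

  | cbb
  | acb => b
  | ccb
  | abcca => bcca => bc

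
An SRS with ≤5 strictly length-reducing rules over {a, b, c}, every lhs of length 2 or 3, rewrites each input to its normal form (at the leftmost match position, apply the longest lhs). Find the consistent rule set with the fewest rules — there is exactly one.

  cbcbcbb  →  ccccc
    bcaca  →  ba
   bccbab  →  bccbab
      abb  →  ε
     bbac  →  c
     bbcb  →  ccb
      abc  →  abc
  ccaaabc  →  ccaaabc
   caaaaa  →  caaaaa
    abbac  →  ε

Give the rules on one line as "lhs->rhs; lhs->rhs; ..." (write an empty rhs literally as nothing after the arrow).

  | cbcbcbb => ccccbb => ccccc
  | bcaca => baca => ba
  | bccbab
  | abb => ac => ε

ac->; bb->c; bca->ba; bcb->cc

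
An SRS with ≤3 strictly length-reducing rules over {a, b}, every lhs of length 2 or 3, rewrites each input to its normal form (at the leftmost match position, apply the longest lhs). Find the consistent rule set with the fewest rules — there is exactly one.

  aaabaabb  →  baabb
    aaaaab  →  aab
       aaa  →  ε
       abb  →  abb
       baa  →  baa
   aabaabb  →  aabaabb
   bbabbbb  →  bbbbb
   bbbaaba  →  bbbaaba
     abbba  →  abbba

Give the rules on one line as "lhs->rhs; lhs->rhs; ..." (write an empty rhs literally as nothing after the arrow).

  | aaabaabb => baabb
  | aaaaab => aab
  | aaa => ε
  | abb

aaa->; bab->b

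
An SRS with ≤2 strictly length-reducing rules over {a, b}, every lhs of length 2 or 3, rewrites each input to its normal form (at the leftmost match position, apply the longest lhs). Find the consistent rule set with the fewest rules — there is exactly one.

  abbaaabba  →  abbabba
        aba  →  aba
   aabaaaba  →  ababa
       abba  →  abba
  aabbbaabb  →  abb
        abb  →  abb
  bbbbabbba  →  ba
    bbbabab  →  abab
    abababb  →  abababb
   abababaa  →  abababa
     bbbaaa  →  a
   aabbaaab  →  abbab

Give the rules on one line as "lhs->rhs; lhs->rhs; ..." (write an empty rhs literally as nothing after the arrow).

aa->a; bbb->

  | abbaaabba => abbaabba => abbabba
  | aba
  | aabaaaba => abaaaba => abaaba => ababa
  | abba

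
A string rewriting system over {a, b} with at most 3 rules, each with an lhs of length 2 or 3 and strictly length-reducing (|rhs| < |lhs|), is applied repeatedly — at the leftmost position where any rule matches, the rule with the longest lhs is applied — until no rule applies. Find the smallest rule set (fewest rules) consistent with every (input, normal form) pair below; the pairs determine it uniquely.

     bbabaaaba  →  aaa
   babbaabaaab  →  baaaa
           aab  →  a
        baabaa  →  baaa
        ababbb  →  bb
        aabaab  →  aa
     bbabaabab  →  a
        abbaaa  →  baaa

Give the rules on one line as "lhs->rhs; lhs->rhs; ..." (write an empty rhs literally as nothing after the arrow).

  | bbabaaaba => abaaaba => aaaba => aaa
  | babbaabaaab => babaabaaab => baaabaaab => baaaaab => baaaa
  | aab => a
  | baabaa => baaa

ab->; bab->ba; bba->a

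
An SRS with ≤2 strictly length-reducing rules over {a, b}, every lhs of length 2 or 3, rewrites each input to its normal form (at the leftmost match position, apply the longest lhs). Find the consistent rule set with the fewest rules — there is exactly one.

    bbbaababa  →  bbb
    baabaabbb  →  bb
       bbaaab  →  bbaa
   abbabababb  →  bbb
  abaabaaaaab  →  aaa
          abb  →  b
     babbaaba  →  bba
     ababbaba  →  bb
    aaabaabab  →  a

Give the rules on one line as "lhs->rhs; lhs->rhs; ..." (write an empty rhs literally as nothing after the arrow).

ab->; aba->

  | bbbaababa => bbbaba => bbb
  | baabaabbb => baabbb => babb => bb
  | bbaaab => bbaa
  | abbabababb => babababb => bbabb => bbb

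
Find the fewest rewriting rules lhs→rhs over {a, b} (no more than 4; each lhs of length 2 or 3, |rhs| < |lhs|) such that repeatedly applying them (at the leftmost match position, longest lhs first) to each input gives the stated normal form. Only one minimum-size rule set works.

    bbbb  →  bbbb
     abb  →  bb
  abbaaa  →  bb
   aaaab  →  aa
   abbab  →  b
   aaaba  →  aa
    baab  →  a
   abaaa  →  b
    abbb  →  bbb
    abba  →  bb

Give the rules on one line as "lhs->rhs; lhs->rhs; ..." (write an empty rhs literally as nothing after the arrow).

aab->; ab->b; ba->b; bab->a

  | bbbb
  | abb => bb
  | abbaaa => bbaaa => bbaa => bba => bb
  | aaaab => aa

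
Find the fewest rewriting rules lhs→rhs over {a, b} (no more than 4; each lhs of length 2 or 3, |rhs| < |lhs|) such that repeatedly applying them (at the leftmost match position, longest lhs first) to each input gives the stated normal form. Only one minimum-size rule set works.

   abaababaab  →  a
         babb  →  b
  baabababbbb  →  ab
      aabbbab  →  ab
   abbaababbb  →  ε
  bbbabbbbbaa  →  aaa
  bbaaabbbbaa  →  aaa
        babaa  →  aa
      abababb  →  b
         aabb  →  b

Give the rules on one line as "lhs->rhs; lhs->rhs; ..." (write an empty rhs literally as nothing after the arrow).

aab->; bab->; bb->; bbb->

  | abaababaab => ababaab => aaab => a
  | babb => b
  | baabababbbb => bababbbb => abbbb => ab
  | aabbbab => bbab => ab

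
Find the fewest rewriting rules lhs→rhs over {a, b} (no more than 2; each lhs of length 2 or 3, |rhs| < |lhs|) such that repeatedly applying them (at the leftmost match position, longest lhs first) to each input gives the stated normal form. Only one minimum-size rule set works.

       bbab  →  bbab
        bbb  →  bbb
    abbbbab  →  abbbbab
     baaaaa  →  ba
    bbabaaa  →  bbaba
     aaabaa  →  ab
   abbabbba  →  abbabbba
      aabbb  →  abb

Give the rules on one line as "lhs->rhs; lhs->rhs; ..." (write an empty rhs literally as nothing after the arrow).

aa->; aab->a

  | bbab
  | bbb
  | abbbbab
  | baaaaa => baaa => ba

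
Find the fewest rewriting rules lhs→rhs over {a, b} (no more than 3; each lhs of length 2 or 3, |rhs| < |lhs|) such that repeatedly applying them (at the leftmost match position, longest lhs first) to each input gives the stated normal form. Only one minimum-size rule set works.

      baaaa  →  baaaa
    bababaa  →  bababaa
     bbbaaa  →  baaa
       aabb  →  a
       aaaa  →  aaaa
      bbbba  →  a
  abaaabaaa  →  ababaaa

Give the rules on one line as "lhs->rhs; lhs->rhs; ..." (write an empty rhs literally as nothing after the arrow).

aab->ab; bb->

  | baaaa
  | bababaa
  | bbbaaa => baaa
  | aabb => abb => a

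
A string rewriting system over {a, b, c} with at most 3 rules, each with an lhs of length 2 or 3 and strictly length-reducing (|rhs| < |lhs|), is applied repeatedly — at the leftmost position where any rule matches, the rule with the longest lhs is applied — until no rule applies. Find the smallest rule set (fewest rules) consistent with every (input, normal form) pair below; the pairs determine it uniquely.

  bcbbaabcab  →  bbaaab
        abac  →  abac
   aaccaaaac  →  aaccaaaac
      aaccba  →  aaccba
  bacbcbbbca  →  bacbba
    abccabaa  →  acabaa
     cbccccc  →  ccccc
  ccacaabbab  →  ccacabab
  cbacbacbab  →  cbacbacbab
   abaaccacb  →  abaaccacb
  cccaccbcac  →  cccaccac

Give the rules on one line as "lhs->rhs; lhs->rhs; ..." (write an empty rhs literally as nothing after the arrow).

  | bcbbaabcab => bbaabcab => bbaaab
  | abac
  | aaccaaaac
  | aaccba

abb->b; bc->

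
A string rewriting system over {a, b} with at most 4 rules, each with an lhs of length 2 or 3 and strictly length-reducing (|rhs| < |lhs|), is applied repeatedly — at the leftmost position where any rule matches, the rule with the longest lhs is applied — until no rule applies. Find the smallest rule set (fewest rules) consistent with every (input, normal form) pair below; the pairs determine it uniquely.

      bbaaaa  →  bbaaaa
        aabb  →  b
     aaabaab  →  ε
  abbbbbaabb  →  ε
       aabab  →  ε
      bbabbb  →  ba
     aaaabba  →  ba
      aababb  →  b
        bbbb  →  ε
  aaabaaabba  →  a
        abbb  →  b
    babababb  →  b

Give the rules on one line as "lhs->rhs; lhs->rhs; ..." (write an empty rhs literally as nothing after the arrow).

ab->b; abb->ab; bab->; bbb->ba

  | bbaaaa
  | aabb => aab => ab => b
  | aaabaab => aabaab => abaab => baab => bab => ε
  | abbbbbaabb => abbbbaabb => abbbaabb => abbaabb => abaabb => baabb => baab => bab => ε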